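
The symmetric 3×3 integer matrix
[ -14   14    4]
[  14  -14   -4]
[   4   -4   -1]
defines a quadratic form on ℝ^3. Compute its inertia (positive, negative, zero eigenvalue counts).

step 0: pivot -14 → sign −
step 1: pivot 1/7 → sign +
step 2: row/col 2 already zero → sign 0
signature = (1, 1, 1)

Answer: (1, 1, 1)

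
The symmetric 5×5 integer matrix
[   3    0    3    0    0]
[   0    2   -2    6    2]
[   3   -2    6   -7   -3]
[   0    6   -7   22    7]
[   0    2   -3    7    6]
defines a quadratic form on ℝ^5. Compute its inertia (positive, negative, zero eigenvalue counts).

step 0: pivot 3 → sign +
step 1: pivot 2 → sign +
step 2: pivot 1 → sign +
step 3: pivot 3 → sign +
step 4: pivot 3 → sign +
signature = (5, 0, 0)

Answer: (5, 0, 0)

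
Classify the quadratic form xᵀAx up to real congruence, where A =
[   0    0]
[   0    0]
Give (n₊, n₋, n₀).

step 0: row/col 0 already zero → sign 0
step 1: row/col 1 already zero → sign 0
signature = (0, 0, 2)

Answer: (0, 0, 2)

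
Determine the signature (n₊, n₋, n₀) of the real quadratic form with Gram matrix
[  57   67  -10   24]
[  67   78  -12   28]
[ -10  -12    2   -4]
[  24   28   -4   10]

Answer: (2, 2, 0)

Derivation:
step 0: pivot 57 → sign +
step 1: pivot -43/57 → sign −
step 2: pivot 14/43 → sign +
step 3: pivot -2/7 → sign −
signature = (2, 2, 0)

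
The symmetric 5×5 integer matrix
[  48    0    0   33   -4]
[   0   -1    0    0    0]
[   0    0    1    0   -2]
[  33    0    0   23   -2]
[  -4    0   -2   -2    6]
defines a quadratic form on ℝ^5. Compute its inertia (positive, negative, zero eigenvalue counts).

step 0: pivot 48 → sign +
step 1: pivot -1 → sign −
step 2: pivot 1 → sign +
step 3: pivot 5/16 → sign +
step 4: pivot -2/15 → sign −
signature = (3, 2, 0)

Answer: (3, 2, 0)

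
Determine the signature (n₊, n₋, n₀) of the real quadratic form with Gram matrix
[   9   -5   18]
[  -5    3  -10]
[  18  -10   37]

Answer: (3, 0, 0)

Derivation:
step 0: pivot 9 → sign +
step 1: pivot 2/9 → sign +
step 2: pivot 1 → sign +
signature = (3, 0, 0)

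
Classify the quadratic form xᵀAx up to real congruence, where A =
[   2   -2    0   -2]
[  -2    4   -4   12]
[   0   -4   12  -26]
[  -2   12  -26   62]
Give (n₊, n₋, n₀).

Answer: (4, 0, 0)

Derivation:
step 0: pivot 2 → sign +
step 1: pivot 2 → sign +
step 2: pivot 4 → sign +
step 3: pivot 1 → sign +
signature = (4, 0, 0)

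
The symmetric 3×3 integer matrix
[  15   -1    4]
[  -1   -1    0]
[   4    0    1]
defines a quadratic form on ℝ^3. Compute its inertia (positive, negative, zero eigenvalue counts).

Answer: (1, 1, 1)

Derivation:
step 0: pivot 15 → sign +
step 1: pivot -16/15 → sign −
step 2: row/col 2 already zero → sign 0
signature = (1, 1, 1)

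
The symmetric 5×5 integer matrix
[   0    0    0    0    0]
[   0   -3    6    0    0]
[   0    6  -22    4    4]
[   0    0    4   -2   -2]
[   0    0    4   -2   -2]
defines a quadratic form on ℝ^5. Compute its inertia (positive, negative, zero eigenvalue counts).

step 0: pivot -3 → sign −
step 1: pivot -10 → sign −
step 2: pivot -2/5 → sign −
step 3: row/col 3 already zero → sign 0
step 4: row/col 4 already zero → sign 0
signature = (0, 3, 2)

Answer: (0, 3, 2)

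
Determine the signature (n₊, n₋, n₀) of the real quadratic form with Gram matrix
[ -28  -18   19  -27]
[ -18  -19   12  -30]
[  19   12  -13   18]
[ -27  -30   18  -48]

step 0: pivot -28 → sign −
step 1: pivot -52/7 → sign −
step 2: pivot -21/208 → sign −
step 3: pivot -3/7 → sign −
signature = (0, 4, 0)

Answer: (0, 4, 0)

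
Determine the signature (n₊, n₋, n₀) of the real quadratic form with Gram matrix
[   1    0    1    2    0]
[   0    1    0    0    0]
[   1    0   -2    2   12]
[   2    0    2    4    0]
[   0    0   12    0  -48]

Answer: (2, 1, 2)

Derivation:
step 0: pivot 1 → sign +
step 1: pivot 1 → sign +
step 2: pivot -3 → sign −
step 3: row/col 3 already zero → sign 0
step 4: row/col 4 already zero → sign 0
signature = (2, 1, 2)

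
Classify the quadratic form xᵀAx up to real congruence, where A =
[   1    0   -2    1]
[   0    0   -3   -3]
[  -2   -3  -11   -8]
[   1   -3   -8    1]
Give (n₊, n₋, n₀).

step 0: pivot 1 → sign +
step 1: pivot -15 → sign −
step 2: pivot 3/5 → sign +
step 3: pivot -3 → sign −
signature = (2, 2, 0)

Answer: (2, 2, 0)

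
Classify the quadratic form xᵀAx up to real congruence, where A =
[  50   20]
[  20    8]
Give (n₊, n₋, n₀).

step 0: pivot 50 → sign +
step 1: row/col 1 already zero → sign 0
signature = (1, 0, 1)

Answer: (1, 0, 1)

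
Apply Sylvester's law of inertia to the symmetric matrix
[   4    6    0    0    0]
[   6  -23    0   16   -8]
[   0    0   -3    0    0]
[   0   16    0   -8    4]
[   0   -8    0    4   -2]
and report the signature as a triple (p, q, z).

step 0: pivot 4 → sign +
step 1: pivot -32 → sign −
step 2: pivot -3 → sign −
step 3: row/col 3 already zero → sign 0
step 4: row/col 4 already zero → sign 0
signature = (1, 2, 2)

Answer: (1, 2, 2)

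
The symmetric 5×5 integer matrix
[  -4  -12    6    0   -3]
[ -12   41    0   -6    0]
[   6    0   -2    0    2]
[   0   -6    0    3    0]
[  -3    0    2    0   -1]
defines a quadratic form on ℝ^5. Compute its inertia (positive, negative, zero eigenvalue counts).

step 0: pivot -4 → sign −
step 1: pivot 77 → sign +
step 2: pivot 215/77 → sign +
step 3: pivot 393/215 → sign +
step 4: pivot 1/262 → sign +
signature = (4, 1, 0)

Answer: (4, 1, 0)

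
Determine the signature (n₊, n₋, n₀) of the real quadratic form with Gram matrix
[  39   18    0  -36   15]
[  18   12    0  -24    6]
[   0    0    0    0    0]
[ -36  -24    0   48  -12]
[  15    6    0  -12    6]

Answer: (2, 0, 3)

Derivation:
step 0: pivot 39 → sign +
step 1: pivot 48/13 → sign +
step 2: row/col 2 already zero → sign 0
step 3: row/col 3 already zero → sign 0
step 4: row/col 4 already zero → sign 0
signature = (2, 0, 3)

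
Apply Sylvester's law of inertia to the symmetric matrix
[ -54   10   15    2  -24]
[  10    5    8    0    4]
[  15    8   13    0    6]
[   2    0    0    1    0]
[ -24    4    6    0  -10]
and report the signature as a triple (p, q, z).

Answer: (3, 2, 0)

Derivation:
step 0: pivot -54 → sign −
step 1: pivot 185/27 → sign +
step 2: pivot 79/370 → sign +
step 3: pivot 83/79 → sign +
step 4: pivot -6/83 → sign −
signature = (3, 2, 0)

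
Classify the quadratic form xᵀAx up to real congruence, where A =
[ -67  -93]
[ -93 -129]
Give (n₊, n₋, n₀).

Answer: (1, 1, 0)

Derivation:
step 0: pivot -67 → sign −
step 1: pivot 6/67 → sign +
signature = (1, 1, 0)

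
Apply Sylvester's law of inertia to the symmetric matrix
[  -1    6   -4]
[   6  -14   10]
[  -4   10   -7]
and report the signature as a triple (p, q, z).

step 0: pivot -1 → sign −
step 1: pivot 22 → sign +
step 2: pivot 1/11 → sign +
signature = (2, 1, 0)

Answer: (2, 1, 0)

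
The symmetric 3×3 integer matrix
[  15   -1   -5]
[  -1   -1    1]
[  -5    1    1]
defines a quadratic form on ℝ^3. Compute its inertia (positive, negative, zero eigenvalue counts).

step 0: pivot 15 → sign +
step 1: pivot -16/15 → sign −
step 2: pivot -1/4 → sign −
signature = (1, 2, 0)

Answer: (1, 2, 0)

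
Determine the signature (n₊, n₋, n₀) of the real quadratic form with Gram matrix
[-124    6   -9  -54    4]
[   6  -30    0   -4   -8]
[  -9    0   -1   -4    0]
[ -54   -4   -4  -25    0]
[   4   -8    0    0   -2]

Answer: (1, 4, 0)

Derivation:
step 0: pivot -124 → sign −
step 1: pivot -921/31 → sign −
step 2: pivot -209/614 → sign −
step 3: pivot -7/627 → sign −
step 4: pivot 2/7 → sign +
signature = (1, 4, 0)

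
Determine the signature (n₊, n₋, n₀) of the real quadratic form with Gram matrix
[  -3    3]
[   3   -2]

step 0: pivot -3 → sign −
step 1: pivot 1 → sign +
signature = (1, 1, 0)

Answer: (1, 1, 0)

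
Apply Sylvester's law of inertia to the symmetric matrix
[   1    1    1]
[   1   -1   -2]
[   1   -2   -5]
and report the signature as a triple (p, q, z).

step 0: pivot 1 → sign +
step 1: pivot -2 → sign −
step 2: pivot -3/2 → sign −
signature = (1, 2, 0)

Answer: (1, 2, 0)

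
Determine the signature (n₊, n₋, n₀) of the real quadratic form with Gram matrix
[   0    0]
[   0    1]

Answer: (1, 0, 1)

Derivation:
step 0: pivot 1 → sign +
step 1: row/col 1 already zero → sign 0
signature = (1, 0, 1)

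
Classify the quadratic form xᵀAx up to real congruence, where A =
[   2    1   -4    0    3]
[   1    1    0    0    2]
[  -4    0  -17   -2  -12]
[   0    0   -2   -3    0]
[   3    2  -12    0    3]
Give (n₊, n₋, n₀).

Answer: (3, 2, 0)

Derivation:
step 0: pivot 2 → sign +
step 1: pivot 1/2 → sign +
step 2: pivot -33 → sign −
step 3: pivot -95/33 → sign −
step 4: pivot 2/95 → sign +
signature = (3, 2, 0)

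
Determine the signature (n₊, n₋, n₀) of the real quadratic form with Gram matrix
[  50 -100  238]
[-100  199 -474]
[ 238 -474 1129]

step 0: pivot 50 → sign +
step 1: pivot -1 → sign −
step 2: pivot 3/25 → sign +
signature = (2, 1, 0)

Answer: (2, 1, 0)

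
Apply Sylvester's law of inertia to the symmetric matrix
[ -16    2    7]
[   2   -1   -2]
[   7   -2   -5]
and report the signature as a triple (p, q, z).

step 0: pivot -16 → sign −
step 1: pivot -3/4 → sign −
step 2: pivot -1/4 → sign −
signature = (0, 3, 0)

Answer: (0, 3, 0)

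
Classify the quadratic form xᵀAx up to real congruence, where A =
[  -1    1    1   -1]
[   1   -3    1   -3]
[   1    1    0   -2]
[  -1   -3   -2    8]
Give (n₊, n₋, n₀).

step 0: pivot -1 → sign −
step 1: pivot -2 → sign −
step 2: pivot 3 → sign +
step 3: pivot 2/3 → sign +
signature = (2, 2, 0)

Answer: (2, 2, 0)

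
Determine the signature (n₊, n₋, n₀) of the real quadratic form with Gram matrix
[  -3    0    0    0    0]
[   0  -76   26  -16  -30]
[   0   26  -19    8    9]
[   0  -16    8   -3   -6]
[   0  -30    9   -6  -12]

Answer: (1, 3, 1)

Derivation:
step 0: pivot -3 → sign −
step 1: pivot -76 → sign −
step 2: pivot -192/19 → sign −
step 3: pivot 1 → sign +
step 4: row/col 4 already zero → sign 0
signature = (1, 3, 1)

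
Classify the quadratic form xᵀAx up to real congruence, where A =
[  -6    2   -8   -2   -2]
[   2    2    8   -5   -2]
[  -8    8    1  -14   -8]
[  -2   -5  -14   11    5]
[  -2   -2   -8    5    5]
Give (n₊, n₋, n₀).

Answer: (3, 2, 0)

Derivation:
step 0: pivot -6 → sign −
step 1: pivot 8/3 → sign +
step 2: pivot 1 → sign +
step 3: pivot -3/8 → sign −
step 4: pivot 3 → sign +
signature = (3, 2, 0)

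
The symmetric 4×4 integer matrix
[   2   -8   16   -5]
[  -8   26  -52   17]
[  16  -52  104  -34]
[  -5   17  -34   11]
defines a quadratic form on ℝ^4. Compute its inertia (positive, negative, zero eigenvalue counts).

Answer: (1, 1, 2)

Derivation:
step 0: pivot 2 → sign +
step 1: pivot -6 → sign −
step 2: row/col 2 already zero → sign 0
step 3: row/col 3 already zero → sign 0
signature = (1, 1, 2)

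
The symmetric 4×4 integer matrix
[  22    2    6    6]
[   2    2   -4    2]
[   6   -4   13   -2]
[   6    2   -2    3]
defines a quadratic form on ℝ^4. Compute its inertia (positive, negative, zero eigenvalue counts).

step 0: pivot 22 → sign +
step 1: pivot 20/11 → sign +
step 2: pivot 1/5 → sign +
step 3: row/col 3 already zero → sign 0
signature = (3, 0, 1)

Answer: (3, 0, 1)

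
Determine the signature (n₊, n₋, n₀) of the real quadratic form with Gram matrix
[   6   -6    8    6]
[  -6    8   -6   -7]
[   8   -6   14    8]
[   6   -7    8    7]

step 0: pivot 6 → sign +
step 1: pivot 2 → sign +
step 2: pivot 4/3 → sign +
step 3: pivot -1/4 → sign −
signature = (3, 1, 0)

Answer: (3, 1, 0)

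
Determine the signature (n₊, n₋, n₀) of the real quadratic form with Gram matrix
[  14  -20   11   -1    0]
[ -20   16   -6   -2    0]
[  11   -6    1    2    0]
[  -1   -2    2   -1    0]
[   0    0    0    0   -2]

step 0: pivot 14 → sign +
step 1: pivot -88/7 → sign −
step 2: pivot -3/22 → sign −
step 3: pivot -2 → sign −
step 4: row/col 4 already zero → sign 0
signature = (1, 3, 1)

Answer: (1, 3, 1)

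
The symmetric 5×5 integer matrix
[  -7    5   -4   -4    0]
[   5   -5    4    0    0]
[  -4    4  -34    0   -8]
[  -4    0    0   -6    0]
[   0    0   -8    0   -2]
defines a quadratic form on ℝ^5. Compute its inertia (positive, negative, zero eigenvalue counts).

Answer: (2, 3, 0)

Derivation:
step 0: pivot -7 → sign −
step 1: pivot -10/7 → sign −
step 2: pivot -154/5 → sign −
step 3: pivot 2 → sign +
step 4: pivot 6/77 → sign +
signature = (2, 3, 0)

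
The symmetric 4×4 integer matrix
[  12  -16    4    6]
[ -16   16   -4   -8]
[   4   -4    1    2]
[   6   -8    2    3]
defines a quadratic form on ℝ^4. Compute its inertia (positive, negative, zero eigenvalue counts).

step 0: pivot 12 → sign +
step 1: pivot -16/3 → sign −
step 2: row/col 2 already zero → sign 0
step 3: row/col 3 already zero → sign 0
signature = (1, 1, 2)

Answer: (1, 1, 2)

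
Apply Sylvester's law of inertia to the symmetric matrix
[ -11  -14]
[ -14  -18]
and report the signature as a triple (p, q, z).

Answer: (0, 2, 0)

Derivation:
step 0: pivot -11 → sign −
step 1: pivot -2/11 → sign −
signature = (0, 2, 0)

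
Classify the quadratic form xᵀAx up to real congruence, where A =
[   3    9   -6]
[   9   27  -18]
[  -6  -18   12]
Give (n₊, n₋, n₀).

step 0: pivot 3 → sign +
step 1: row/col 1 already zero → sign 0
step 2: row/col 2 already zero → sign 0
signature = (1, 0, 2)

Answer: (1, 0, 2)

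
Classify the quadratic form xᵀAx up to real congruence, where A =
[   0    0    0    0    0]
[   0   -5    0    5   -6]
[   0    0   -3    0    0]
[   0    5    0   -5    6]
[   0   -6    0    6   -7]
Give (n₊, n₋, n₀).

step 0: pivot -5 → sign −
step 1: pivot -3 → sign −
step 2: pivot 1/5 → sign +
step 3: row/col 3 already zero → sign 0
step 4: row/col 4 already zero → sign 0
signature = (1, 2, 2)

Answer: (1, 2, 2)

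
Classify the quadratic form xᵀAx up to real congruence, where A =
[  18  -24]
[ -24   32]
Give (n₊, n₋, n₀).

Answer: (1, 0, 1)

Derivation:
step 0: pivot 18 → sign +
step 1: row/col 1 already zero → sign 0
signature = (1, 0, 1)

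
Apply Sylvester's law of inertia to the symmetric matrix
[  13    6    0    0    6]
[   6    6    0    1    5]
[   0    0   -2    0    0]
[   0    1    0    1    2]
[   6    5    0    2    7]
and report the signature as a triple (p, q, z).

step 0: pivot 13 → sign +
step 1: pivot 42/13 → sign +
step 2: pivot -2 → sign −
step 3: pivot 29/42 → sign +
step 4: pivot 6/29 → sign +
signature = (4, 1, 0)

Answer: (4, 1, 0)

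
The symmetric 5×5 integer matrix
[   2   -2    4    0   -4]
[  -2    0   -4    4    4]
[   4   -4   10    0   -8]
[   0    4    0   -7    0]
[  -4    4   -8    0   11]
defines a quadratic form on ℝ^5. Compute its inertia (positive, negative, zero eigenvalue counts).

Answer: (4, 1, 0)

Derivation:
step 0: pivot 2 → sign +
step 1: pivot -2 → sign −
step 2: pivot 2 → sign +
step 3: pivot 1 → sign +
step 4: pivot 3 → sign +
signature = (4, 1, 0)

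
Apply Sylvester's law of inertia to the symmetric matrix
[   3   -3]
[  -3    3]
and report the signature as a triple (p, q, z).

Answer: (1, 0, 1)

Derivation:
step 0: pivot 3 → sign +
step 1: row/col 1 already zero → sign 0
signature = (1, 0, 1)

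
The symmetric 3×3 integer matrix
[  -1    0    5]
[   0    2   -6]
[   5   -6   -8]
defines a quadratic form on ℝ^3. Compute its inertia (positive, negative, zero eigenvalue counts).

Answer: (1, 2, 0)

Derivation:
step 0: pivot -1 → sign −
step 1: pivot 2 → sign +
step 2: pivot -1 → sign −
signature = (1, 2, 0)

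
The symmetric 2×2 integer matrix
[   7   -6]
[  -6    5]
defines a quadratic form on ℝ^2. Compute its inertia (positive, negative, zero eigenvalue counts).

Answer: (1, 1, 0)

Derivation:
step 0: pivot 7 → sign +
step 1: pivot -1/7 → sign −
signature = (1, 1, 0)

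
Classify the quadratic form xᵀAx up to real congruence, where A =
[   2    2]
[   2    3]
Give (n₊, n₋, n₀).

Answer: (2, 0, 0)

Derivation:
step 0: pivot 2 → sign +
step 1: pivot 1 → sign +
signature = (2, 0, 0)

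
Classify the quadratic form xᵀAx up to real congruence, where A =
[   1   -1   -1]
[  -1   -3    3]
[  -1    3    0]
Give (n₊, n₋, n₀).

Answer: (1, 1, 1)

Derivation:
step 0: pivot 1 → sign +
step 1: pivot -4 → sign −
step 2: row/col 2 already zero → sign 0
signature = (1, 1, 1)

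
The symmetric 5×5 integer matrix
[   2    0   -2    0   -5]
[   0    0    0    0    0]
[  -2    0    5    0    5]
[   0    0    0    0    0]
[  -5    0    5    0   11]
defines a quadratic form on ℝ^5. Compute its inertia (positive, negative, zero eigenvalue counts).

Answer: (2, 1, 2)

Derivation:
step 0: pivot 2 → sign +
step 1: pivot 3 → sign +
step 2: pivot -3/2 → sign −
step 3: row/col 3 already zero → sign 0
step 4: row/col 4 already zero → sign 0
signature = (2, 1, 2)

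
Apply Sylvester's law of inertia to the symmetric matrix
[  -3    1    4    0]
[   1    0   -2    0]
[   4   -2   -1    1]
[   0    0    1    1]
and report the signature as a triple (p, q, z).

step 0: pivot -3 → sign −
step 1: pivot 1/3 → sign +
step 2: pivot 3 → sign +
step 3: pivot 2/3 → sign +
signature = (3, 1, 0)

Answer: (3, 1, 0)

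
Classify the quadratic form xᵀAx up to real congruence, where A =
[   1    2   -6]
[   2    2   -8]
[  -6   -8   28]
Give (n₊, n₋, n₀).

Answer: (1, 1, 1)

Derivation:
step 0: pivot 1 → sign +
step 1: pivot -2 → sign −
step 2: row/col 2 already zero → sign 0
signature = (1, 1, 1)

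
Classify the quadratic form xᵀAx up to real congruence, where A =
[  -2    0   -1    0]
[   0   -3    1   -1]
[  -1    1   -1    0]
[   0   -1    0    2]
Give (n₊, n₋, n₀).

step 0: pivot -2 → sign −
step 1: pivot -3 → sign −
step 2: pivot -1/6 → sign −
step 3: pivot 3 → sign +
signature = (1, 3, 0)

Answer: (1, 3, 0)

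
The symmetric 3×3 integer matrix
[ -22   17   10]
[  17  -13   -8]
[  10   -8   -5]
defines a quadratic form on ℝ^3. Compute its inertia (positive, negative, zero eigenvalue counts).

step 0: pivot -22 → sign −
step 1: pivot 3/22 → sign +
step 2: pivot -1 → sign −
signature = (1, 2, 0)

Answer: (1, 2, 0)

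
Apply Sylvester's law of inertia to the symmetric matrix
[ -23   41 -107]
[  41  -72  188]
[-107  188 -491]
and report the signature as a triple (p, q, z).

Answer: (1, 2, 0)

Derivation:
step 0: pivot -23 → sign −
step 1: pivot 25/23 → sign +
step 2: pivot -3/25 → sign −
signature = (1, 2, 0)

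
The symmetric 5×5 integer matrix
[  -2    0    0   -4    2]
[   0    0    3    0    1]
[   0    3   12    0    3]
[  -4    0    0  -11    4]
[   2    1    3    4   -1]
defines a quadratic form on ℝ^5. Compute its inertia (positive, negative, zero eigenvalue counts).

step 0: pivot -2 → sign −
step 1: pivot 12 → sign +
step 2: pivot -3/4 → sign −
step 3: pivot -3 → sign −
step 4: pivot 1/3 → sign +
signature = (2, 3, 0)

Answer: (2, 3, 0)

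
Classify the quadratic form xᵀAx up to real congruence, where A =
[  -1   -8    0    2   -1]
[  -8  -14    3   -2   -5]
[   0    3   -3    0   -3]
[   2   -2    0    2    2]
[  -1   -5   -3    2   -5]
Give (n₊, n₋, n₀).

step 0: pivot -1 → sign −
step 1: pivot 50 → sign +
step 2: pivot -159/50 → sign −
step 3: pivot -6/53 → sign −
step 4: pivot -1 → sign −
signature = (1, 4, 0)

Answer: (1, 4, 0)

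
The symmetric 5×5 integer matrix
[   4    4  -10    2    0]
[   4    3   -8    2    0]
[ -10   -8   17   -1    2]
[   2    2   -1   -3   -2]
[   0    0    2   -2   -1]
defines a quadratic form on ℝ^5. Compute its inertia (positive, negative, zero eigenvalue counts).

step 0: pivot 4 → sign +
step 1: pivot -1 → sign −
step 2: pivot -4 → sign −
step 3: row/col 3 already zero → sign 0
step 4: row/col 4 already zero → sign 0
signature = (1, 2, 2)

Answer: (1, 2, 2)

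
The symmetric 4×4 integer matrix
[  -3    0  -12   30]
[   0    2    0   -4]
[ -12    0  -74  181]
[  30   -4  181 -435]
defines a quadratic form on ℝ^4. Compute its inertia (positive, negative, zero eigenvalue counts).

step 0: pivot -3 → sign −
step 1: pivot 2 → sign +
step 2: pivot -26 → sign −
step 3: pivot 3/26 → sign +
signature = (2, 2, 0)

Answer: (2, 2, 0)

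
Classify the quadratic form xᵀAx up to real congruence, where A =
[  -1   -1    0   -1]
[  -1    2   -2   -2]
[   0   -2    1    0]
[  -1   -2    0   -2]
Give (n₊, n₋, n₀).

step 0: pivot -1 → sign −
step 1: pivot 3 → sign +
step 2: pivot -1/3 → sign −
step 3: row/col 3 already zero → sign 0
signature = (1, 2, 1)

Answer: (1, 2, 1)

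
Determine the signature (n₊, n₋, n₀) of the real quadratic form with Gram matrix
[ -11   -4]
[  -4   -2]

step 0: pivot -11 → sign −
step 1: pivot -6/11 → sign −
signature = (0, 2, 0)

Answer: (0, 2, 0)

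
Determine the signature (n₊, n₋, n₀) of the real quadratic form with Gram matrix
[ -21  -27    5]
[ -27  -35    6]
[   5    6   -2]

Answer: (0, 3, 0)

Derivation:
step 0: pivot -21 → sign −
step 1: pivot -2/7 → sign −
step 2: pivot -1/6 → sign −
signature = (0, 3, 0)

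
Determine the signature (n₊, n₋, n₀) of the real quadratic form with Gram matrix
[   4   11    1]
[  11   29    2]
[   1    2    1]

step 0: pivot 4 → sign +
step 1: pivot -5/4 → sign −
step 2: pivot 6/5 → sign +
signature = (2, 1, 0)

Answer: (2, 1, 0)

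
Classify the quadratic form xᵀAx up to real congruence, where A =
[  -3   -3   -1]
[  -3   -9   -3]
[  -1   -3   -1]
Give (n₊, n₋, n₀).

step 0: pivot -3 → sign −
step 1: pivot -6 → sign −
step 2: row/col 2 already zero → sign 0
signature = (0, 2, 1)

Answer: (0, 2, 1)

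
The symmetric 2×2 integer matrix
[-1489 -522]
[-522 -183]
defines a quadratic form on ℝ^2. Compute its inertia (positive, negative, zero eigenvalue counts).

step 0: pivot -1489 → sign −
step 1: pivot -3/1489 → sign −
signature = (0, 2, 0)

Answer: (0, 2, 0)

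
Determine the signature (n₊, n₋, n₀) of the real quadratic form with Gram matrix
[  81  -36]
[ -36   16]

Answer: (1, 0, 1)

Derivation:
step 0: pivot 81 → sign +
step 1: row/col 1 already zero → sign 0
signature = (1, 0, 1)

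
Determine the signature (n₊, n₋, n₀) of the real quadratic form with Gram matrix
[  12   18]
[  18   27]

Answer: (1, 0, 1)

Derivation:
step 0: pivot 12 → sign +
step 1: row/col 1 already zero → sign 0
signature = (1, 0, 1)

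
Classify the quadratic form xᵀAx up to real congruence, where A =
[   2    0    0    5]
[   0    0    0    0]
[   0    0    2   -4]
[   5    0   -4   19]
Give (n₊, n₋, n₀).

step 0: pivot 2 → sign +
step 1: pivot 2 → sign +
step 2: pivot -3/2 → sign −
step 3: row/col 3 already zero → sign 0
signature = (2, 1, 1)

Answer: (2, 1, 1)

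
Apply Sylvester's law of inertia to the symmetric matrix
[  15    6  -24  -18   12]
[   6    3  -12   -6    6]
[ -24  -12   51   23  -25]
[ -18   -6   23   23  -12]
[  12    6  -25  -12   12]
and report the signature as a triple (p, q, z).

step 0: pivot 15 → sign +
step 1: pivot 3/5 → sign +
step 2: pivot 3 → sign +
step 3: pivot -4/3 → sign −
step 4: pivot -1/4 → sign −
signature = (3, 2, 0)

Answer: (3, 2, 0)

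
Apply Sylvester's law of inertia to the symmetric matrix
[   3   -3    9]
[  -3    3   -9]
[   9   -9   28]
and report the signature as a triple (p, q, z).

Answer: (2, 0, 1)

Derivation:
step 0: pivot 3 → sign +
step 1: pivot 1 → sign +
step 2: row/col 2 already zero → sign 0
signature = (2, 0, 1)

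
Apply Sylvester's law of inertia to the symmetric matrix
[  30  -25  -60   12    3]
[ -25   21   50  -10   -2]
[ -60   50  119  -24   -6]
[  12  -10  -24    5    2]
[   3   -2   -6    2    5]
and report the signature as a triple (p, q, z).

Answer: (3, 1, 1)

Derivation:
step 0: pivot 30 → sign +
step 1: pivot 1/6 → sign +
step 2: pivot -1 → sign −
step 3: pivot 1/5 → sign +
step 4: row/col 4 already zero → sign 0
signature = (3, 1, 1)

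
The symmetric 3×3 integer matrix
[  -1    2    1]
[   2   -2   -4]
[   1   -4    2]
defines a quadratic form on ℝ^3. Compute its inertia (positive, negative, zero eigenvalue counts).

Answer: (2, 1, 0)

Derivation:
step 0: pivot -1 → sign −
step 1: pivot 2 → sign +
step 2: pivot 1 → sign +
signature = (2, 1, 0)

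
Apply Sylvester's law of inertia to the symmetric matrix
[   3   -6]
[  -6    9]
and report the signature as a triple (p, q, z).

step 0: pivot 3 → sign +
step 1: pivot -3 → sign −
signature = (1, 1, 0)

Answer: (1, 1, 0)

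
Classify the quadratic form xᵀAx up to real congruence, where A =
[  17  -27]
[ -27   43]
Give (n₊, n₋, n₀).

Answer: (2, 0, 0)

Derivation:
step 0: pivot 17 → sign +
step 1: pivot 2/17 → sign +
signature = (2, 0, 0)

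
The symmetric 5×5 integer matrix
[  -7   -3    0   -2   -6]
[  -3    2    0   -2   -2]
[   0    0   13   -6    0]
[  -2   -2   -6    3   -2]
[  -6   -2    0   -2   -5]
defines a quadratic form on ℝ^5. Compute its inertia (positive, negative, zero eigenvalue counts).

step 0: pivot -7 → sign −
step 1: pivot 23/7 → sign +
step 2: pivot 13 → sign +
step 3: pivot 121/299 → sign +
step 4: pivot 3/121 → sign +
signature = (4, 1, 0)

Answer: (4, 1, 0)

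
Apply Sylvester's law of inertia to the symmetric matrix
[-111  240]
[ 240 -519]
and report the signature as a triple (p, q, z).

Answer: (0, 2, 0)

Derivation:
step 0: pivot -111 → sign −
step 1: pivot -3/37 → sign −
signature = (0, 2, 0)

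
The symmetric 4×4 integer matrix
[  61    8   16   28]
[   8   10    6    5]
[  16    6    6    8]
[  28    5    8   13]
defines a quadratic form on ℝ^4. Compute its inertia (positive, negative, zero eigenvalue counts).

step 0: pivot 61 → sign +
step 1: pivot 546/61 → sign +
step 2: pivot 4/39 → sign +
step 3: pivot -3/28 → sign −
signature = (3, 1, 0)

Answer: (3, 1, 0)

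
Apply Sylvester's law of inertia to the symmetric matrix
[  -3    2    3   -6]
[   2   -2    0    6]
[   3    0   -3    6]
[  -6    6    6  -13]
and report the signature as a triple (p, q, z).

step 0: pivot -3 → sign −
step 1: pivot -2/3 → sign −
step 2: pivot 6 → sign +
step 3: pivot -1 → sign −
signature = (1, 3, 0)

Answer: (1, 3, 0)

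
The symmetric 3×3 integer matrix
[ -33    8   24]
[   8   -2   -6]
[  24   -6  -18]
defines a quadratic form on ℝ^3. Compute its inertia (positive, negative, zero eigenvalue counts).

step 0: pivot -33 → sign −
step 1: pivot -2/33 → sign −
step 2: row/col 2 already zero → sign 0
signature = (0, 2, 1)

Answer: (0, 2, 1)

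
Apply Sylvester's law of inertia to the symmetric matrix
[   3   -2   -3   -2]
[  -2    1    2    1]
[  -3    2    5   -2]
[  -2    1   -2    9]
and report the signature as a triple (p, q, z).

Answer: (2, 1, 1)

Derivation:
step 0: pivot 3 → sign +
step 1: pivot -1/3 → sign −
step 2: pivot 2 → sign +
step 3: row/col 3 already zero → sign 0
signature = (2, 1, 1)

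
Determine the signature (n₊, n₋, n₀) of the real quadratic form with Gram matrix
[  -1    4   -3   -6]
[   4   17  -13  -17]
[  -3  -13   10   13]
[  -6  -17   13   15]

Answer: (2, 1, 1)

Derivation:
step 0: pivot -1 → sign −
step 1: pivot 33 → sign +
step 2: pivot 2/33 → sign +
step 3: row/col 3 already zero → sign 0
signature = (2, 1, 1)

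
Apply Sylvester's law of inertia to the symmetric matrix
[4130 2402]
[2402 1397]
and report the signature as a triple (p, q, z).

Answer: (2, 0, 0)

Derivation:
step 0: pivot 4130 → sign +
step 1: pivot 3/2065 → sign +
signature = (2, 0, 0)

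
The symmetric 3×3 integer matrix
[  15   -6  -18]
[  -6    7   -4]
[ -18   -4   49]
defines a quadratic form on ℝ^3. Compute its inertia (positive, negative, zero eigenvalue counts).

Answer: (3, 0, 0)

Derivation:
step 0: pivot 15 → sign +
step 1: pivot 23/5 → sign +
step 2: pivot 3/23 → sign +
signature = (3, 0, 0)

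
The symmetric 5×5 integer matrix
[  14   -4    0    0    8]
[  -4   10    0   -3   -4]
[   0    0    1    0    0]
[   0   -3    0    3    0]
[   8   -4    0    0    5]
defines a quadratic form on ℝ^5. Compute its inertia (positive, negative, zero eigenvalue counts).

step 0: pivot 14 → sign +
step 1: pivot 62/7 → sign +
step 2: pivot 1 → sign +
step 3: pivot 123/62 → sign +
step 4: pivot -3/41 → sign −
signature = (4, 1, 0)

Answer: (4, 1, 0)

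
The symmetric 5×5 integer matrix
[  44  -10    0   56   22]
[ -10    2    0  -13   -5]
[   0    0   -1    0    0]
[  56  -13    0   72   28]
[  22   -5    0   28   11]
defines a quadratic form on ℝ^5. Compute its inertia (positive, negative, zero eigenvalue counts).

step 0: pivot 44 → sign +
step 1: pivot -3/11 → sign −
step 2: pivot -1 → sign −
step 3: pivot 1 → sign +
step 4: row/col 4 already zero → sign 0
signature = (2, 2, 1)

Answer: (2, 2, 1)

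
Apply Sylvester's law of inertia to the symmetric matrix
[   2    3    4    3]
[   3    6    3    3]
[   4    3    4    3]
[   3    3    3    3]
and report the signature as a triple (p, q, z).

step 0: pivot 2 → sign +
step 1: pivot 3/2 → sign +
step 2: pivot -10 → sign −
step 3: pivot 3/5 → sign +
signature = (3, 1, 0)

Answer: (3, 1, 0)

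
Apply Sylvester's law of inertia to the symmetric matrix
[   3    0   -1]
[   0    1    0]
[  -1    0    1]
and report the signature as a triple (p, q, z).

Answer: (3, 0, 0)

Derivation:
step 0: pivot 3 → sign +
step 1: pivot 1 → sign +
step 2: pivot 2/3 → sign +
signature = (3, 0, 0)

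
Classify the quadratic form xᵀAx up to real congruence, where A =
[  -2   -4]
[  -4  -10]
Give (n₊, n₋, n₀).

step 0: pivot -2 → sign −
step 1: pivot -2 → sign −
signature = (0, 2, 0)

Answer: (0, 2, 0)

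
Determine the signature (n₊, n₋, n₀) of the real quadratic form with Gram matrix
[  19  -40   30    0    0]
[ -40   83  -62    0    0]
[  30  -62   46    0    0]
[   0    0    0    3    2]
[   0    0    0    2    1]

Answer: (2, 3, 0)

Derivation:
step 0: pivot 19 → sign +
step 1: pivot -23/19 → sign −
step 2: pivot -6/23 → sign −
step 3: pivot 3 → sign +
step 4: pivot -1/3 → sign −
signature = (2, 3, 0)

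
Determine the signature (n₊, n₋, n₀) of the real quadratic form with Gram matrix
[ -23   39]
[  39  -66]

Answer: (1, 1, 0)

Derivation:
step 0: pivot -23 → sign −
step 1: pivot 3/23 → sign +
signature = (1, 1, 0)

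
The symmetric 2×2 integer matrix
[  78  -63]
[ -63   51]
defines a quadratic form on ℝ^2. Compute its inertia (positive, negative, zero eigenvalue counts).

Answer: (2, 0, 0)

Derivation:
step 0: pivot 78 → sign +
step 1: pivot 3/26 → sign +
signature = (2, 0, 0)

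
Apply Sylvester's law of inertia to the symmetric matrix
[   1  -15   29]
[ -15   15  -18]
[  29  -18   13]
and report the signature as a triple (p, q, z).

Answer: (2, 1, 0)

Derivation:
step 0: pivot 1 → sign +
step 1: pivot -210 → sign −
step 2: pivot 3/70 → sign +
signature = (2, 1, 0)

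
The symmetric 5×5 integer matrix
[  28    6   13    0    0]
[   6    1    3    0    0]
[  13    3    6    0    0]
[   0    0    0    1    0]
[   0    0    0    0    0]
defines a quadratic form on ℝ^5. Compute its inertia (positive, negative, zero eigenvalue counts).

step 0: pivot 28 → sign +
step 1: pivot -2/7 → sign −
step 2: pivot 1/8 → sign +
step 3: pivot 1 → sign +
step 4: row/col 4 already zero → sign 0
signature = (3, 1, 1)

Answer: (3, 1, 1)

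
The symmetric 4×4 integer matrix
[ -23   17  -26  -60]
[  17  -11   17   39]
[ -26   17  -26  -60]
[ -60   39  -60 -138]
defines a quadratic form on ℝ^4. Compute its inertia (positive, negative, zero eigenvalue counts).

step 0: pivot -23 → sign −
step 1: pivot 36/23 → sign +
step 2: pivot 1/4 → sign +
step 3: row/col 3 already zero → sign 0
signature = (2, 1, 1)

Answer: (2, 1, 1)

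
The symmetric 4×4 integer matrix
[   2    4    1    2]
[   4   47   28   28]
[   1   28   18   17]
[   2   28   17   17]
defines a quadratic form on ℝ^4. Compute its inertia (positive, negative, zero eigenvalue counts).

Answer: (4, 0, 0)

Derivation:
step 0: pivot 2 → sign +
step 1: pivot 39 → sign +
step 2: pivot 1/6 → sign +
step 3: pivot 3/13 → sign +
signature = (4, 0, 0)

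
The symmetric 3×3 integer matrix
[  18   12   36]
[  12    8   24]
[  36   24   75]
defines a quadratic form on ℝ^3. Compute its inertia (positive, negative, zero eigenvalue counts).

step 0: pivot 18 → sign +
step 1: pivot 3 → sign +
step 2: row/col 2 already zero → sign 0
signature = (2, 0, 1)

Answer: (2, 0, 1)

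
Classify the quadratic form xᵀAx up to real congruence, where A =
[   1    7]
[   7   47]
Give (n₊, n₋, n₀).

step 0: pivot 1 → sign +
step 1: pivot -2 → sign −
signature = (1, 1, 0)

Answer: (1, 1, 0)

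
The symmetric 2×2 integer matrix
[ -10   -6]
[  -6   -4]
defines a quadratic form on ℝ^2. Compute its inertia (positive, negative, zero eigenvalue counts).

step 0: pivot -10 → sign −
step 1: pivot -2/5 → sign −
signature = (0, 2, 0)

Answer: (0, 2, 0)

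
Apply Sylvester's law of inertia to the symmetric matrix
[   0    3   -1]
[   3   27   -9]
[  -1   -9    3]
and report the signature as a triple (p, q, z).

step 0: pivot 27 → sign +
step 1: pivot -1/3 → sign −
step 2: row/col 2 already zero → sign 0
signature = (1, 1, 1)

Answer: (1, 1, 1)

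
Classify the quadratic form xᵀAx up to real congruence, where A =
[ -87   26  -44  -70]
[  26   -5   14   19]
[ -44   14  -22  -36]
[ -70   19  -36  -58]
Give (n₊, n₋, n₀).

step 0: pivot -87 → sign −
step 1: pivot 241/87 → sign +
step 2: pivot -2/241 → sign −
step 3: pivot -3 → sign −
signature = (1, 3, 0)

Answer: (1, 3, 0)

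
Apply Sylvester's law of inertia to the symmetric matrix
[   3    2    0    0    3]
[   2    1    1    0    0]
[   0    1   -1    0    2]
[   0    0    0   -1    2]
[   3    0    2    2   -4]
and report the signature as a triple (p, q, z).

Answer: (3, 2, 0)

Derivation:
step 0: pivot 3 → sign +
step 1: pivot -1/3 → sign −
step 2: pivot 2 → sign +
step 3: pivot -1 → sign −
step 4: pivot 1 → sign +
signature = (3, 2, 0)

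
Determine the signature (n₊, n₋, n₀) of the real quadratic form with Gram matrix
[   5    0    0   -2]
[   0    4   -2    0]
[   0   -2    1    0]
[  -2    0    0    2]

Answer: (3, 0, 1)

Derivation:
step 0: pivot 5 → sign +
step 1: pivot 4 → sign +
step 2: pivot 6/5 → sign +
step 3: row/col 3 already zero → sign 0
signature = (3, 0, 1)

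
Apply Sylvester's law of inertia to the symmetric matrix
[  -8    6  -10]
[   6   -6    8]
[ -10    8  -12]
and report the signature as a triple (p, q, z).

Answer: (1, 2, 0)

Derivation:
step 0: pivot -8 → sign −
step 1: pivot -3/2 → sign −
step 2: pivot 2/3 → sign +
signature = (1, 2, 0)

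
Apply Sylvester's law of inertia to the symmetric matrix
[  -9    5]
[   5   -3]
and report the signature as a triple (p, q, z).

step 0: pivot -9 → sign −
step 1: pivot -2/9 → sign −
signature = (0, 2, 0)

Answer: (0, 2, 0)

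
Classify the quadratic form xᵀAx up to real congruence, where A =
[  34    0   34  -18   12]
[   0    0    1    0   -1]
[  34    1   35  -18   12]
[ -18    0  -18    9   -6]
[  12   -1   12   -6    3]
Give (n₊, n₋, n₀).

step 0: pivot 34 → sign +
step 1: pivot 1 → sign +
step 2: pivot -1 → sign −
step 3: pivot -9/17 → sign −
step 4: row/col 4 already zero → sign 0
signature = (2, 2, 1)

Answer: (2, 2, 1)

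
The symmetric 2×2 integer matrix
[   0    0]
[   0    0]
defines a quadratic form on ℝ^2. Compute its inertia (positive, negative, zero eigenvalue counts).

Answer: (0, 0, 2)

Derivation:
step 0: row/col 0 already zero → sign 0
step 1: row/col 1 already zero → sign 0
signature = (0, 0, 2)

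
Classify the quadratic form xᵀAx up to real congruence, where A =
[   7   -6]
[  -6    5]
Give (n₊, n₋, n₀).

Answer: (1, 1, 0)

Derivation:
step 0: pivot 7 → sign +
step 1: pivot -1/7 → sign −
signature = (1, 1, 0)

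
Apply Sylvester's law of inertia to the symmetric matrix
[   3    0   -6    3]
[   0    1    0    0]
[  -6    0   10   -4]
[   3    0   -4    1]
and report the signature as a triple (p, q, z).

step 0: pivot 3 → sign +
step 1: pivot 1 → sign +
step 2: pivot -2 → sign −
step 3: row/col 3 already zero → sign 0
signature = (2, 1, 1)

Answer: (2, 1, 1)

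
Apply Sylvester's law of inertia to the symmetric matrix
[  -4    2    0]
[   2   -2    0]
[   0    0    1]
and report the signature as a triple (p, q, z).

Answer: (1, 2, 0)

Derivation:
step 0: pivot -4 → sign −
step 1: pivot -1 → sign −
step 2: pivot 1 → sign +
signature = (1, 2, 0)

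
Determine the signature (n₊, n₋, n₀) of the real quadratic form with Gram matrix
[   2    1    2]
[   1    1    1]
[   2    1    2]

Answer: (2, 0, 1)

Derivation:
step 0: pivot 2 → sign +
step 1: pivot 1/2 → sign +
step 2: row/col 2 already zero → sign 0
signature = (2, 0, 1)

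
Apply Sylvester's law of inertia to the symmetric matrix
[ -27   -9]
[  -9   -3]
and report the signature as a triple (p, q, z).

step 0: pivot -27 → sign −
step 1: row/col 1 already zero → sign 0
signature = (0, 1, 1)

Answer: (0, 1, 1)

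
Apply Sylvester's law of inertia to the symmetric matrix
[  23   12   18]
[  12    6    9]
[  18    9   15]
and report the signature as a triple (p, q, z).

Answer: (2, 1, 0)

Derivation:
step 0: pivot 23 → sign +
step 1: pivot -6/23 → sign −
step 2: pivot 3/2 → sign +
signature = (2, 1, 0)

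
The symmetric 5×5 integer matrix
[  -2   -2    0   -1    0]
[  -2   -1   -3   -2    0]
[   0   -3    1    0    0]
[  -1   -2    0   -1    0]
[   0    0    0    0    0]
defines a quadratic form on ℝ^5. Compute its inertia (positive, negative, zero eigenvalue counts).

step 0: pivot -2 → sign −
step 1: pivot 1 → sign +
step 2: pivot -8 → sign −
step 3: pivot -3/8 → sign −
step 4: row/col 4 already zero → sign 0
signature = (1, 3, 1)

Answer: (1, 3, 1)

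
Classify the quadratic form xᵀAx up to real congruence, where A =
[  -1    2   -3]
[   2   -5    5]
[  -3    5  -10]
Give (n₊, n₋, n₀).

Answer: (0, 2, 1)

Derivation:
step 0: pivot -1 → sign −
step 1: pivot -1 → sign −
step 2: row/col 2 already zero → sign 0
signature = (0, 2, 1)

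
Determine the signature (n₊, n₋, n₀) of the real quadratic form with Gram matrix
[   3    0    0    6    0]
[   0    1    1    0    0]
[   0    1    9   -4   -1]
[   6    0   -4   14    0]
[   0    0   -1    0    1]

Answer: (4, 1, 0)

Derivation:
step 0: pivot 3 → sign +
step 1: pivot 1 → sign +
step 2: pivot 8 → sign +
step 3: pivot 7/8 → sign +
step 4: pivot -2/7 → sign −
signature = (4, 1, 0)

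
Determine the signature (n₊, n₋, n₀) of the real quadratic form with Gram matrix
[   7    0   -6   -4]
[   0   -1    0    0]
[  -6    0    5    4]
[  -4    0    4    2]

step 0: pivot 7 → sign +
step 1: pivot -1 → sign −
step 2: pivot -1/7 → sign −
step 3: pivot 2 → sign +
signature = (2, 2, 0)

Answer: (2, 2, 0)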